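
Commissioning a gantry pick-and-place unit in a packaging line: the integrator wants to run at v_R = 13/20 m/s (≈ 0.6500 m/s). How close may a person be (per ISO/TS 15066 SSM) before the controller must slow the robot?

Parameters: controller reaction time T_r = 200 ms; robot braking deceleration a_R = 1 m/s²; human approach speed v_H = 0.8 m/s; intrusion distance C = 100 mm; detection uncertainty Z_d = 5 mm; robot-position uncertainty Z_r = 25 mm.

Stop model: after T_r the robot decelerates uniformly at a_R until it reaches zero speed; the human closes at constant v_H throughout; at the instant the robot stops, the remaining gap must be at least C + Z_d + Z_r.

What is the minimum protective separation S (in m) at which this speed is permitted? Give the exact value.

S_min = 921/800 m = 1.1513 m

T_s = v_R/a_R = (13/20)/1 = 0.6500 s
reaction-phase robot travel = 0.6500·0.2000 = 0.1300 m
robot covers 0.6500·0.6500 − ½·1.0000·0.6500² = 0.2112 m while stopping
person approaches 0.8000·(0.2000+0.6500) = 0.6800 m
residual clearance needed = 0.1000+0.0050+0.0250 = 0.1300 m
S_min ≈ 0.1300+0.2112+0.6800+0.1300  ⇒  S_min = 921/800 m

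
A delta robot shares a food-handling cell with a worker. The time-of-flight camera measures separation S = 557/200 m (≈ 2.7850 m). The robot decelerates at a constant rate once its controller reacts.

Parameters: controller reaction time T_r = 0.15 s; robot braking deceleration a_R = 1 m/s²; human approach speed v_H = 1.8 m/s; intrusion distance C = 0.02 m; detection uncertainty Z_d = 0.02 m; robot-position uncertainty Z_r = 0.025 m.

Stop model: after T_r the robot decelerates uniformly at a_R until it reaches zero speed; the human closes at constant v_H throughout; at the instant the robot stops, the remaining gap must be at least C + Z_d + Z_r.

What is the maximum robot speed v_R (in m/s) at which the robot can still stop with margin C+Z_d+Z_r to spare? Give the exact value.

collect terms ⇒ (1/2)·v_R² + (39/20)·v_R + (-49/20) = 0
  disc = (39/20)² − 4·(1/2)·(-49/20) = 3481/400 ; √disc = 59/20
  v_R = (−(39/20) + 59/20) / (2·(1/2)) = 1 m/s
check:
braking lasts T_s = 1/1 = 1.0000 s
robot in T_r: 1.0000·0.1500 = 0.1500 m
robot under decel: 1.0000²/(2·1.0000) = 0.5000 m
human closes 1.8000·1.1500 = 2.0700 m
margins: 0.0200+0.0200+0.0250 = 0.0650 m
sum ≈ 0.1500+0.5000+2.0700+0.0650 ≈ 2.7850 m = S ✓

v_R_max = 1 m/s = 1.0000 m/s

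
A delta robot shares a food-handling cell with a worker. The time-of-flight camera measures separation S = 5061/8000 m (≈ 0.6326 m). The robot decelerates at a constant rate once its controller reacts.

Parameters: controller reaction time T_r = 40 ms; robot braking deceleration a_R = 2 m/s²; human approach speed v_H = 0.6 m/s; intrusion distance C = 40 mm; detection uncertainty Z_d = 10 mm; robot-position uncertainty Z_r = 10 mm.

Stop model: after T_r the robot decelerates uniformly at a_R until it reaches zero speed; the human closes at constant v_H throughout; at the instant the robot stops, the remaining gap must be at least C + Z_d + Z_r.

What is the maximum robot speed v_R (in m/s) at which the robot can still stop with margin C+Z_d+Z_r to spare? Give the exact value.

v_R_max = 19/20 m/s = 0.9500 m/s

collect terms ⇒ (1/4)·v_R² + (17/50)·v_R + (-4389/8000) = 0
  disc = (17/50)² − 4·(1/4)·(-4389/8000) = 26569/40000 ; √disc = 163/200
  v_R = (−(17/50) + 163/200) / (2·(1/4)) = 19/20 m/s
check:
T_s = v_R/a_R = (19/20)/2 = 0.4750 s
robot covers v_R·T_r = 0.9500·0.0400 = 0.0380 m before braking
robot under decel: 0.9500²/(2·2.0000) = 0.2256 m
human over T_r+T_s: 0.6000·(0.0400+0.4750) = 0.3090 m
residual clearance needed = 0.0400+0.0100+0.0100 = 0.0600 m
sum ≈ 0.0380+0.2256+0.3090+0.0600 ≈ 0.6326 m = S ✓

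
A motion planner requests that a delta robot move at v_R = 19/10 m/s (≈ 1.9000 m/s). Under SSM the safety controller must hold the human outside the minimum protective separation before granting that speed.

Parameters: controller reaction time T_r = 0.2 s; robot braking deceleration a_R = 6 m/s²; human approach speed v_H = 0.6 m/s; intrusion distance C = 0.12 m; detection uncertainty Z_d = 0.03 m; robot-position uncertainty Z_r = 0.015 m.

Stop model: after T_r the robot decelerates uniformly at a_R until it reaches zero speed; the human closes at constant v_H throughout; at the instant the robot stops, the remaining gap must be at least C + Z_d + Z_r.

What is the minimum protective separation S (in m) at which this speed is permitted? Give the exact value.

S_min = 1387/1200 m = 1.1558 m

T_s = v_R/a_R = (19/10)/6 = 0.3167 s
robot covers v_R·T_r = 1.9000·0.2000 = 0.3800 m before braking
robot covers 1.9000·0.3167 − ½·6.0000·0.3167² = 0.3008 m while stopping
human over T_r+T_s: 0.6000·(0.2000+0.3167) = 0.3100 m
margins: 0.1200+0.0300+0.0150 = 0.1650 m
S_min ≈ 0.3800+0.3008+0.3100+0.1650  ⇒  S_min = 1387/1200 m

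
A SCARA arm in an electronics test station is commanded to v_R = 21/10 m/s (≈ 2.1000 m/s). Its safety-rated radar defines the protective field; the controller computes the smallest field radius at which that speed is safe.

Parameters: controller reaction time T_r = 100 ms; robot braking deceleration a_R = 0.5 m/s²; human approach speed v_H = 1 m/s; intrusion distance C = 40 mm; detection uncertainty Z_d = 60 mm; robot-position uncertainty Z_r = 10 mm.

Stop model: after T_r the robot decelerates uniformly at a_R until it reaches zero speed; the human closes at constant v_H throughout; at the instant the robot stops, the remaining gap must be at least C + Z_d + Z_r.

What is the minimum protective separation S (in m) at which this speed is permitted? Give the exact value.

T_s = v_R/a_R = (21/10)/(1/2) = 4.2000 s
robot in T_r: 2.1000·0.1000 = 0.2100 m
braking distance = 2.1000²/(2·0.5000) = 4.4100 m
human closes 1.0000·4.3000 = 4.3000 m
margins: 0.0400+0.0600+0.0100 = 0.1100 m
S_min ≈ 0.2100+4.4100+4.3000+0.1100  ⇒  S_min = 903/100 m

S_min = 903/100 m = 9.0300 m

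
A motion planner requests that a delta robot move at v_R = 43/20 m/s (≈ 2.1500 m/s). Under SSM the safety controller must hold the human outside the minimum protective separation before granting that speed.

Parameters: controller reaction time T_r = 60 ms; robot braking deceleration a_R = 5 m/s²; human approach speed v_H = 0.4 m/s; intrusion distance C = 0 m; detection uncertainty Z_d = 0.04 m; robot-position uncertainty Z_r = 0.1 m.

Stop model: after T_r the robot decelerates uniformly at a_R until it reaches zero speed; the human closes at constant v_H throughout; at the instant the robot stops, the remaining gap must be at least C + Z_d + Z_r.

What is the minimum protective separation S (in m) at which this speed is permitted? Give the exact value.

S_min = 3709/4000 m = 0.9273 m

braking lasts T_s = (43/20)/5 = 0.4300 s
robot covers v_R·T_r = 2.1500·0.0600 = 0.1290 m before braking
braking distance = 2.1500²/(2·5.0000) = 0.4622 m
human closes 0.4000·0.4900 = 0.1960 m
margins: 0.0000+0.0400+0.1000 = 0.1400 m
S_min ≈ 0.1290+0.4622+0.1960+0.1400  ⇒  S_min = 3709/4000 m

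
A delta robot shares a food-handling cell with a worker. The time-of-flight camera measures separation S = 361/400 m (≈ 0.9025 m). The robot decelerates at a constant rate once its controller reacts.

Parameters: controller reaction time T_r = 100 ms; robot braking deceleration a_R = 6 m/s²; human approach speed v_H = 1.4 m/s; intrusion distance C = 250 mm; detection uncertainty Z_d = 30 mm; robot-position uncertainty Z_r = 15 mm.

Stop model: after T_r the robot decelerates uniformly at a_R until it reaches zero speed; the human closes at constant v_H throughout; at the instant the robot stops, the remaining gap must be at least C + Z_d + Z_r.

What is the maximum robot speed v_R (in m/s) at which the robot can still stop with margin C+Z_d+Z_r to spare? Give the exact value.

v_R_max = 11/10 m/s = 1.1000 m/s

collect terms ⇒ (1/12)·v_R² + (1/3)·v_R + (-187/400) = 0
  disc = (1/3)² − 4·(1/12)·(-187/400) = 961/3600 ; √disc = 31/60
  v_R = (−(1/3) + 31/60) / (2·(1/12)) = 11/10 m/s
check:
stop time T_s = (11/10)/6 = 0.1833 s
reaction-phase robot travel = 1.1000·0.1000 = 0.1100 m
robot under decel: 1.1000²/(2·6.0000) = 0.1008 m
human over T_r+T_s: 1.4000·(0.1000+0.1833) = 0.3967 m
C+Z_d+Z_r = 0.2500+0.0300+0.0150 = 0.2950 m
sum ≈ 0.1100+0.1008+0.3967+0.2950 ≈ 0.9025 m = S ✓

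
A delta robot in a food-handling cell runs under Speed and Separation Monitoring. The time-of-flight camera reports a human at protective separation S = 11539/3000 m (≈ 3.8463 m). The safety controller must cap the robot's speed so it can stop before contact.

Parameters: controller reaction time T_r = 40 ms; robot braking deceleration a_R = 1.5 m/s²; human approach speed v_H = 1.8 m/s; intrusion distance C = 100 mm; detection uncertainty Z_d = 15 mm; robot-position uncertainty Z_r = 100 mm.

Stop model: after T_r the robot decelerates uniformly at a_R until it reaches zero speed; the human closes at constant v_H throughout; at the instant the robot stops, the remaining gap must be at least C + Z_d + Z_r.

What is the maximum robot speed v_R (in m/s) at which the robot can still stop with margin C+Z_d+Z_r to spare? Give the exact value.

v_R_max = 19/10 m/s = 1.9000 m/s

at the boundary: (1/3)·v² + (31/25)·v + (-5339/1500) = 0
  disc = (31/25)² − 4·(1/3)·(-5339/1500) = 35344/5625 ; √disc = 188/75
  v_R = (−(31/25) + 188/75) / (2·(1/3)) = 19/10 m/s
check:
braking lasts T_s = (19/10)/(3/2) = 1.2667 s
robot covers v_R·T_r = 1.9000·0.0400 = 0.0760 m before braking
robot covers 1.9000·1.2667 − ½·1.5000·1.2667² = 1.2033 m while stopping
human closes 1.8000·1.3067 = 2.3520 m
C+Z_d+Z_r = 0.1000+0.0150+0.1000 = 0.2150 m
sum ≈ 0.0760+1.2033+2.3520+0.2150 ≈ 3.8463 m = S ✓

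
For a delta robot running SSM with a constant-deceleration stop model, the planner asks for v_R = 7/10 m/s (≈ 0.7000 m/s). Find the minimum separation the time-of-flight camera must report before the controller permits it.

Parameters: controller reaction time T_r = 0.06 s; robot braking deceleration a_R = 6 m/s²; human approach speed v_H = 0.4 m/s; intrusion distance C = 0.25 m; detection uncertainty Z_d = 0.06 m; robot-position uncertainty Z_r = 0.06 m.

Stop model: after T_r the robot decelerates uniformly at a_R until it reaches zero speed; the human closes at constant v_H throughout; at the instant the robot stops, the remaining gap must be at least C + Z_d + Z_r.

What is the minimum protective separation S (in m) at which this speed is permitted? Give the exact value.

stop time T_s = (7/10)/6 = 0.1167 s
robot in T_r: 0.7000·0.0600 = 0.0420 m
robot under decel: 0.7000²/(2·6.0000) = 0.0408 m
human closes 0.4000·0.1767 = 0.0707 m
margins: 0.2500+0.0600+0.0600 = 0.3700 m
S_min ≈ 0.0420+0.0408+0.0707+0.3700  ⇒  S_min = 1047/2000 m

S_min = 1047/2000 m = 0.5235 m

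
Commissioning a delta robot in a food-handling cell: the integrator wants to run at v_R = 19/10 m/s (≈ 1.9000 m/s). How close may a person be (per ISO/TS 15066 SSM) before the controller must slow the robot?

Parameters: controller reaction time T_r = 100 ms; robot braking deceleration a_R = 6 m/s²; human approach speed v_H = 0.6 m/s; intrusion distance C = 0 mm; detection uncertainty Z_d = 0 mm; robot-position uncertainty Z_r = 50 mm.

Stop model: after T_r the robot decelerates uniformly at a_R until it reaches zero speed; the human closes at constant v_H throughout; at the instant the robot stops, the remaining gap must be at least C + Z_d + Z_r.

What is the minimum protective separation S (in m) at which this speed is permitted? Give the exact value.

T_s = v_R/a_R = (19/10)/6 = 0.3167 s
reaction-phase robot travel = 1.9000·0.1000 = 0.1900 m
braking distance = 1.9000²/(2·6.0000) = 0.3008 m
human over T_r+T_s: 0.6000·(0.1000+0.3167) = 0.2500 m
C+Z_d+Z_r = 0.0000+0.0000+0.0500 = 0.0500 m
S_min ≈ 0.1900+0.3008+0.2500+0.0500  ⇒  S_min = 949/1200 m

S_min = 949/1200 m = 0.7908 m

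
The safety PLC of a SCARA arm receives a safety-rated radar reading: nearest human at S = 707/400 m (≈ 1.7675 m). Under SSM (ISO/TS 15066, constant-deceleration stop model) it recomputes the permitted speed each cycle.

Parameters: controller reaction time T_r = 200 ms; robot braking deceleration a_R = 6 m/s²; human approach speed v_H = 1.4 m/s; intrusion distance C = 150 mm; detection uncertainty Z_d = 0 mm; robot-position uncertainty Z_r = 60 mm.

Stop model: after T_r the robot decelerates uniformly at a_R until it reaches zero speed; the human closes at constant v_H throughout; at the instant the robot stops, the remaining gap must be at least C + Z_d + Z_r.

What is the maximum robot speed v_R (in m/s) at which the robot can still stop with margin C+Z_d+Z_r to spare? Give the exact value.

at the boundary: (1/12)·v² + (13/30)·v + (-511/400) = 0
  disc = (13/30)² − 4·(1/12)·(-511/400) = 2209/3600 ; √disc = 47/60
  v_R = (−(13/30) + 47/60) / (2·(1/12)) = 21/10 m/s
check:
T_s = v_R/a_R = (21/10)/6 = 0.3500 s
robot in T_r: 2.1000·0.2000 = 0.4200 m
robot covers 2.1000·0.3500 − ½·6.0000·0.3500² = 0.3675 m while stopping
person approaches 1.4000·(0.2000+0.3500) = 0.7700 m
residual clearance needed = 0.1500+0.0000+0.0600 = 0.2100 m
sum ≈ 0.4200+0.3675+0.7700+0.2100 ≈ 1.7675 m = S ✓

v_R_max = 21/10 m/s = 2.1000 m/s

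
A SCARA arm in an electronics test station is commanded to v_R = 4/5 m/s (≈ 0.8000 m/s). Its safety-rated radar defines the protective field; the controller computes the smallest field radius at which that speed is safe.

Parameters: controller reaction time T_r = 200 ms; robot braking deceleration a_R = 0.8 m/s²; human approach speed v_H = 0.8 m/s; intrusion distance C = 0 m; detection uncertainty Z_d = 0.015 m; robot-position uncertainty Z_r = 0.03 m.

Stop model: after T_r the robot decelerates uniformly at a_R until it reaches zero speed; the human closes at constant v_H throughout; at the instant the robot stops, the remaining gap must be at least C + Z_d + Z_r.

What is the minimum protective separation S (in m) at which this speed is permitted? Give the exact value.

T_s = v_R/a_R = (4/5)/(4/5) = 1.0000 s
robot in T_r: 0.8000·0.2000 = 0.1600 m
braking distance = 0.8000²/(2·0.8000) = 0.4000 m
human closes 0.8000·1.2000 = 0.9600 m
margins: 0.0000+0.0150+0.0300 = 0.0450 m
S_min ≈ 0.1600+0.4000+0.9600+0.0450  ⇒  S_min = 313/200 m

S_min = 313/200 m = 1.5650 m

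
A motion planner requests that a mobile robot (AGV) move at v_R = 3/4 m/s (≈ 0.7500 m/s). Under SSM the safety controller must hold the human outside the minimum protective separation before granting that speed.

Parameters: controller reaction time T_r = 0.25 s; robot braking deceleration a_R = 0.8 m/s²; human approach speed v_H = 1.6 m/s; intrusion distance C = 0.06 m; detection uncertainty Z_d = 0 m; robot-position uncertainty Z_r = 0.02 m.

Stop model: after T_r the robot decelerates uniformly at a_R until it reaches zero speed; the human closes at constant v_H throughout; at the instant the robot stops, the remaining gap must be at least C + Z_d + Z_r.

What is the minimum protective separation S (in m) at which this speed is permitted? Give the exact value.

braking lasts T_s = (3/4)/(4/5) = 0.9375 s
reaction-phase robot travel = 0.7500·0.2500 = 0.1875 m
braking distance = 0.7500²/(2·0.8000) = 0.3516 m
person approaches 1.6000·(0.2500+0.9375) = 1.9000 m
C+Z_d+Z_r = 0.0600+0.0000+0.0200 = 0.0800 m
S_min ≈ 0.1875+0.3516+1.9000+0.0800  ⇒  S_min = 8061/3200 m

S_min = 8061/3200 m = 2.5191 m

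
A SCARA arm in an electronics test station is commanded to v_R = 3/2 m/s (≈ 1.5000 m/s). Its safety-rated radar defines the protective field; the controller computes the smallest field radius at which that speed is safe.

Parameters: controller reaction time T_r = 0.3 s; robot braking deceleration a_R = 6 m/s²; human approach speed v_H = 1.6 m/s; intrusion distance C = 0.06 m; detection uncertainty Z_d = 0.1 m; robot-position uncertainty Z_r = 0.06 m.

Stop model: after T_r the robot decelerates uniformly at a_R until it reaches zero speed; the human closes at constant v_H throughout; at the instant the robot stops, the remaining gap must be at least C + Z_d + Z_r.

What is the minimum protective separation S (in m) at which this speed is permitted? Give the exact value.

S_min = 139/80 m = 1.7375 m

T_s = v_R/a_R = (3/2)/6 = 0.2500 s
robot in T_r: 1.5000·0.3000 = 0.4500 m
robot covers 1.5000·0.2500 − ½·6.0000·0.2500² = 0.1875 m while stopping
human closes 1.6000·0.5500 = 0.8800 m
margins: 0.0600+0.1000+0.0600 = 0.2200 m
S_min ≈ 0.4500+0.1875+0.8800+0.2200  ⇒  S_min = 139/80 m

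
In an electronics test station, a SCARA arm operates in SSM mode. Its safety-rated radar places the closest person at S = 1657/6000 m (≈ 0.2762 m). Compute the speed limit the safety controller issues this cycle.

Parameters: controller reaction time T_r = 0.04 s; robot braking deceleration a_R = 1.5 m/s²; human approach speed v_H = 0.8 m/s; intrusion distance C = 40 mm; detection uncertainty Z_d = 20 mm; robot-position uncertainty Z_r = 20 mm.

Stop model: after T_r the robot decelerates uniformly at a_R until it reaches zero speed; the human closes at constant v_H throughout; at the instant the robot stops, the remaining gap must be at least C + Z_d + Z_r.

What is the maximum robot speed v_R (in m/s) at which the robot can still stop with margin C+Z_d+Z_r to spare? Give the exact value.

at the boundary: (1/3)·v² + (43/75)·v + (-197/1200) = 0
  disc = (43/75)² − 4·(1/3)·(-197/1200) = 1369/2500 ; √disc = 37/50
  v_R = (−(43/75) + 37/50) / (2·(1/3)) = 1/4 m/s
check:
stop time T_s = (1/4)/(3/2) = 0.1667 s
robot in T_r: 0.2500·0.0400 = 0.0100 m
robot covers 0.2500·0.1667 − ½·1.5000·0.1667² = 0.0208 m while stopping
human over T_r+T_s: 0.8000·(0.0400+0.1667) = 0.1653 m
margins: 0.0400+0.0200+0.0200 = 0.0800 m
sum ≈ 0.0100+0.0208+0.1653+0.0800 ≈ 0.2762 m = S ✓

v_R_max = 1/4 m/s = 0.2500 m/s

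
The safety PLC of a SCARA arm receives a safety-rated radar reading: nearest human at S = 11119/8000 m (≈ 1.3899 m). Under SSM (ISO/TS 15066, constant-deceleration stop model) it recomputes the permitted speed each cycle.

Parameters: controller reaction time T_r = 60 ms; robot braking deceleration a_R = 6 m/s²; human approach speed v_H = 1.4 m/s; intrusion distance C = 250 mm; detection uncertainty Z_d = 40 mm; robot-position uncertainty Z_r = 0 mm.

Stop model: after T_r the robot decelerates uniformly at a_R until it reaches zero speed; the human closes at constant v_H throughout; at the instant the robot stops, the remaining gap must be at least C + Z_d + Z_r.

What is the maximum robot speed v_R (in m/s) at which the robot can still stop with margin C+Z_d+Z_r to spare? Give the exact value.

collect terms ⇒ (1/12)·v_R² + (22/75)·v_R + (-8127/8000) = 0
  disc = (22/75)² − 4·(1/12)·(-8127/8000) = 152881/360000 ; √disc = 391/600
  v_R = (−(22/75) + 391/600) / (2·(1/12)) = 43/20 m/s
check:
braking lasts T_s = (43/20)/6 = 0.3583 s
robot covers v_R·T_r = 2.1500·0.0600 = 0.1290 m before braking
braking distance = 2.1500²/(2·6.0000) = 0.3852 m
person approaches 1.4000·(0.0600+0.3583) = 0.5857 m
C+Z_d+Z_r = 0.2500+0.0400+0.0000 = 0.2900 m
sum ≈ 0.1290+0.3852+0.5857+0.2900 ≈ 1.3899 m = S ✓

v_R_max = 43/20 m/s = 2.1500 m/s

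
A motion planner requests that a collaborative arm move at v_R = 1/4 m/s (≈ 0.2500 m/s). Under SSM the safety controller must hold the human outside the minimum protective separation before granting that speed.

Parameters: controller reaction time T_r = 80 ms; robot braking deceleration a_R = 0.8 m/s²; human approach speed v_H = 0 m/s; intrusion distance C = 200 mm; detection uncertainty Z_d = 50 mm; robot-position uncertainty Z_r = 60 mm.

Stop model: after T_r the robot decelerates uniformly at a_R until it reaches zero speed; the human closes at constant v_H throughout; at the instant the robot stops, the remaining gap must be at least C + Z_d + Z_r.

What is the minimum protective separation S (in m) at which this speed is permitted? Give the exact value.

T_s = v_R/a_R = (1/4)/(4/5) = 0.3125 s
reaction-phase robot travel = 0.2500·0.0800 = 0.0200 m
braking distance = 0.2500²/(2·0.8000) = 0.0391 m
person approaches 0.0000·(0.0800+0.3125) = 0.0000 m
C+Z_d+Z_r = 0.2000+0.0500+0.0600 = 0.3100 m
S_min ≈ 0.0200+0.0391+0.0000+0.3100  ⇒  S_min = 1181/3200 m

S_min = 1181/3200 m = 0.3691 m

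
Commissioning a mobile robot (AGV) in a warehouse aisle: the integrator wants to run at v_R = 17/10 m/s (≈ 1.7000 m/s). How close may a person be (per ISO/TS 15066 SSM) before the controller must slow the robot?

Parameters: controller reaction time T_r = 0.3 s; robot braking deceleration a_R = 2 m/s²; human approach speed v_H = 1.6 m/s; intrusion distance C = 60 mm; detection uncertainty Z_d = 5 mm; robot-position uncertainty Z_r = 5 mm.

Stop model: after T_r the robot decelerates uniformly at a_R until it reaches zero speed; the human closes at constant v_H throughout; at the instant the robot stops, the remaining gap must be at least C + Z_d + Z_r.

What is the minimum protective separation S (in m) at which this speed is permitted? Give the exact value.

S_min = 1257/400 m = 3.1425 m

braking lasts T_s = (17/10)/2 = 0.8500 s
reaction-phase robot travel = 1.7000·0.3000 = 0.5100 m
robot covers 1.7000·0.8500 − ½·2.0000·0.8500² = 0.7225 m while stopping
human over T_r+T_s: 1.6000·(0.3000+0.8500) = 1.8400 m
residual clearance needed = 0.0600+0.0050+0.0050 = 0.0700 m
S_min ≈ 0.5100+0.7225+1.8400+0.0700  ⇒  S_min = 1257/400 m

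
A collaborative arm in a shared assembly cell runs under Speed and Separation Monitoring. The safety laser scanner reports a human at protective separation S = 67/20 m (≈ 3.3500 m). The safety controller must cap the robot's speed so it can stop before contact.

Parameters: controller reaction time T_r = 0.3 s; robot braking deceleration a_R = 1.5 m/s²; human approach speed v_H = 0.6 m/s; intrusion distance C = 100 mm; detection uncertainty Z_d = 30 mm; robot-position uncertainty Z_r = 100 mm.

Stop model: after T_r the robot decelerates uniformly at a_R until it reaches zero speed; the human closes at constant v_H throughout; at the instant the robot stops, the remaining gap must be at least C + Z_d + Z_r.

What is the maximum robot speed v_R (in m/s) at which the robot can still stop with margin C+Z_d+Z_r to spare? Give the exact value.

v_R_max = 21/10 m/s = 2.1000 m/s

quadratic (1/3)·v² + (7/10)·v + (-147/50) = 0
  disc = (7/10)² − 4·(1/3)·(-147/50) = 441/100 ; √disc = 21/10
  v_R = (−(7/10) + 21/10) / (2·(1/3)) = 21/10 m/s
check:
braking lasts T_s = (21/10)/(3/2) = 1.4000 s
reaction-phase robot travel = 2.1000·0.3000 = 0.6300 m
braking distance = 2.1000²/(2·1.5000) = 1.4700 m
person approaches 0.6000·(0.3000+1.4000) = 1.0200 m
residual clearance needed = 0.1000+0.0300+0.1000 = 0.2300 m
sum ≈ 0.6300+1.4700+1.0200+0.2300 ≈ 3.3500 m = S ✓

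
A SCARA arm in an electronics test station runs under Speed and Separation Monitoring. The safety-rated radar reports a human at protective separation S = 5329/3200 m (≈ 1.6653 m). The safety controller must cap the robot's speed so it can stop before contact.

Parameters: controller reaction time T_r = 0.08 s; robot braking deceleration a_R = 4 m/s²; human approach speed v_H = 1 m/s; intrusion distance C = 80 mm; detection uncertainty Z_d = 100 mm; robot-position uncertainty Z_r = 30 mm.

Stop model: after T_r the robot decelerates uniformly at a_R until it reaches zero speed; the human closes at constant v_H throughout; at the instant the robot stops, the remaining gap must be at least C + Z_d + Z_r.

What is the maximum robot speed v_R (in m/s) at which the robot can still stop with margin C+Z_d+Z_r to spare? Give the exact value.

at the boundary: (1/8)·v² + (33/100)·v + (-4401/3200) = 0
  disc = (33/100)² − 4·(1/8)·(-4401/3200) = 127449/160000 ; √disc = 357/400
  v_R = (−(33/100) + 357/400) / (2·(1/8)) = 9/4 m/s
check:
stop time T_s = (9/4)/4 = 0.5625 s
robot in T_r: 2.2500·0.0800 = 0.1800 m
robot covers 2.2500·0.5625 − ½·4.0000·0.5625² = 0.6328 m while stopping
human closes 1.0000·0.6425 = 0.6425 m
margins: 0.0800+0.1000+0.0300 = 0.2100 m
sum ≈ 0.1800+0.6328+0.6425+0.2100 ≈ 1.6653 m = S ✓

v_R_max = 9/4 m/s = 2.2500 m/s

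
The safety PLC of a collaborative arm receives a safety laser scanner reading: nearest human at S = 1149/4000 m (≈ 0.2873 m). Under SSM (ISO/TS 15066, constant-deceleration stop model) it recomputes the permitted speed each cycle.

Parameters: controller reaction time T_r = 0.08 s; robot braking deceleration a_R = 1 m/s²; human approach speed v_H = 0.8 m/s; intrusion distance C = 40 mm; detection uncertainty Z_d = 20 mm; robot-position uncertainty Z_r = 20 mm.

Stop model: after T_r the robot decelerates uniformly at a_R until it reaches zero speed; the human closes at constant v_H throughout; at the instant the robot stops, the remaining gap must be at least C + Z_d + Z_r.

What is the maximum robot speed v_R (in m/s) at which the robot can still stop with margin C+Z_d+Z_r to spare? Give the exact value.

collect terms ⇒ (1/2)·v_R² + (22/25)·v_R + (-573/4000) = 0
  disc = (22/25)² − 4·(1/2)·(-573/4000) = 10609/10000 ; √disc = 103/100
  v_R = (−(22/25) + 103/100) / (2·(1/2)) = 3/20 m/s
check:
T_s = v_R/a_R = (3/20)/1 = 0.1500 s
reaction-phase robot travel = 0.1500·0.0800 = 0.0120 m
braking distance = 0.1500²/(2·1.0000) = 0.0112 m
human closes 0.8000·0.2300 = 0.1840 m
C+Z_d+Z_r = 0.0400+0.0200+0.0200 = 0.0800 m
sum ≈ 0.0120+0.0112+0.1840+0.0800 ≈ 0.2873 m = S ✓

v_R_max = 3/20 m/s = 0.1500 m/s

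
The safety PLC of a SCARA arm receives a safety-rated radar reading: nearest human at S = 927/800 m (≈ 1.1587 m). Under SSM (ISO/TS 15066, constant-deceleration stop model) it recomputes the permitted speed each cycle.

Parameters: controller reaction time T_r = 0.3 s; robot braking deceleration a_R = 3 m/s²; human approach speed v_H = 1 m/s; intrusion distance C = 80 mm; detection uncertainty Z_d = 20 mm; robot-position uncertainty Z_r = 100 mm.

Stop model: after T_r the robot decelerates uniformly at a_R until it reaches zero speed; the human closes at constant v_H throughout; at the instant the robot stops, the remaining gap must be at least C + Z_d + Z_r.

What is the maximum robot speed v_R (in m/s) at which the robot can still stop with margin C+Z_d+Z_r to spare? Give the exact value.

v_R_max = 17/20 m/s = 0.8500 m/s

quadratic (1/6)·v² + (19/30)·v + (-527/800) = 0
  disc = (19/30)² − 4·(1/6)·(-527/800) = 121/144 ; √disc = 11/12
  v_R = (−(19/30) + 11/12) / (2·(1/6)) = 17/20 m/s
check:
braking lasts T_s = (17/20)/3 = 0.2833 s
robot in T_r: 0.8500·0.3000 = 0.2550 m
robot covers 0.8500·0.2833 − ½·3.0000·0.2833² = 0.1204 m while stopping
human closes 1.0000·0.5833 = 0.5833 m
residual clearance needed = 0.0800+0.0200+0.1000 = 0.2000 m
sum ≈ 0.2550+0.1204+0.5833+0.2000 ≈ 1.1587 m = S ✓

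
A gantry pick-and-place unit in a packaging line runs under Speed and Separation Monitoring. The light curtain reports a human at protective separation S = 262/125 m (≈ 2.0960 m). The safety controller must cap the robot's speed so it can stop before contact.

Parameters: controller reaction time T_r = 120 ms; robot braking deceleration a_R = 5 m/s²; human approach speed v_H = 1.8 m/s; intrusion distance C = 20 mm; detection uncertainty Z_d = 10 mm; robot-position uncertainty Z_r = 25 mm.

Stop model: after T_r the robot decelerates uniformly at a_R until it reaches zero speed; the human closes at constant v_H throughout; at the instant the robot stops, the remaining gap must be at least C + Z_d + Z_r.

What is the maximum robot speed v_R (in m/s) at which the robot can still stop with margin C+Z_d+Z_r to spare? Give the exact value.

v_R_max = 5/2 m/s = 2.5000 m/s

quadratic (1/10)·v² + (12/25)·v + (-73/40) = 0
  disc = (12/25)² − 4·(1/10)·(-73/40) = 2401/2500 ; √disc = 49/50
  v_R = (−(12/25) + 49/50) / (2·(1/10)) = 5/2 m/s
check:
stop time T_s = (5/2)/5 = 0.5000 s
reaction-phase robot travel = 2.5000·0.1200 = 0.3000 m
braking distance = 2.5000²/(2·5.0000) = 0.6250 m
human closes 1.8000·0.6200 = 1.1160 m
residual clearance needed = 0.0200+0.0100+0.0250 = 0.0550 m
sum ≈ 0.3000+0.6250+1.1160+0.0550 ≈ 2.0960 m = S ✓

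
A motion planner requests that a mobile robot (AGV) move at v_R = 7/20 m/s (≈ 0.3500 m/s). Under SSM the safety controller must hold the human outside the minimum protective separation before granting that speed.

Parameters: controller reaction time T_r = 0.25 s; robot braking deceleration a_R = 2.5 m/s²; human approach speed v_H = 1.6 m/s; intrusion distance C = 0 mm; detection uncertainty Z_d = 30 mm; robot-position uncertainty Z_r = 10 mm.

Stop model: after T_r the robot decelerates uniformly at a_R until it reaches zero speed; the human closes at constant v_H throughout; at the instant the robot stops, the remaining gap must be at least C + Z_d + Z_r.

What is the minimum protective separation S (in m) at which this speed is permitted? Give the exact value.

S_min = 97/125 m = 0.7760 m

stop time T_s = (7/20)/(5/2) = 0.1400 s
robot in T_r: 0.3500·0.2500 = 0.0875 m
braking distance = 0.3500²/(2·2.5000) = 0.0245 m
person approaches 1.6000·(0.2500+0.1400) = 0.6240 m
residual clearance needed = 0.0000+0.0300+0.0100 = 0.0400 m
S_min ≈ 0.0875+0.0245+0.6240+0.0400  ⇒  S_min = 97/125 m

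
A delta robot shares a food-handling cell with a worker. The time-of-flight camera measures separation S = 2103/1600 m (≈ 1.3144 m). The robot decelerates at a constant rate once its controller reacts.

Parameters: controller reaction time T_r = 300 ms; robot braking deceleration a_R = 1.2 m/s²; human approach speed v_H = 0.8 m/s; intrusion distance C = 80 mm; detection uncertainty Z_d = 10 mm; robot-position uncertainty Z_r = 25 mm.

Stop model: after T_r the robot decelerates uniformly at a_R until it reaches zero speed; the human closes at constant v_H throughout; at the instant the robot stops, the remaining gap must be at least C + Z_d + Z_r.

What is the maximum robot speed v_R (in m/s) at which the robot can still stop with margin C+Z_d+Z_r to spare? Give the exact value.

quadratic (5/12)·v² + (29/30)·v + (-307/320) = 0
  disc = (29/30)² − 4·(5/12)·(-307/320) = 36481/14400 ; √disc = 191/120
  v_R = (−(29/30) + 191/120) / (2·(5/12)) = 3/4 m/s
check:
braking lasts T_s = (3/4)/(6/5) = 0.6250 s
reaction-phase robot travel = 0.7500·0.3000 = 0.2250 m
robot under decel: 0.7500²/(2·1.2000) = 0.2344 m
human over T_r+T_s: 0.8000·(0.3000+0.6250) = 0.7400 m
residual clearance needed = 0.0800+0.0100+0.0250 = 0.1150 m
sum ≈ 0.2250+0.2344+0.7400+0.1150 ≈ 1.3144 m = S ✓

v_R_max = 3/4 m/s = 0.7500 m/s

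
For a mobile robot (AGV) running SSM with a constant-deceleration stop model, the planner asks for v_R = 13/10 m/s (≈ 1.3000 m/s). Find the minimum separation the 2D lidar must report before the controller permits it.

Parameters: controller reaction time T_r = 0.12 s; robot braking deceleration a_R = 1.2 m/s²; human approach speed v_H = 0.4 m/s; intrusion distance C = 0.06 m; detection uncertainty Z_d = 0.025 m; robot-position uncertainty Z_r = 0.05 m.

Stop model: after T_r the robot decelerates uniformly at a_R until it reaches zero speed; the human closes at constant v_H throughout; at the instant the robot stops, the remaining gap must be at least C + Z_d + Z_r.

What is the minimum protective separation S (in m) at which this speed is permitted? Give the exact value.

S_min = 2953/2000 m = 1.4765 m

braking lasts T_s = (13/10)/(6/5) = 1.0833 s
robot in T_r: 1.3000·0.1200 = 0.1560 m
robot under decel: 1.3000²/(2·1.2000) = 0.7042 m
person approaches 0.4000·(0.1200+1.0833) = 0.4813 m
residual clearance needed = 0.0600+0.0250+0.0500 = 0.1350 m
S_min ≈ 0.1560+0.7042+0.4813+0.1350  ⇒  S_min = 2953/2000 m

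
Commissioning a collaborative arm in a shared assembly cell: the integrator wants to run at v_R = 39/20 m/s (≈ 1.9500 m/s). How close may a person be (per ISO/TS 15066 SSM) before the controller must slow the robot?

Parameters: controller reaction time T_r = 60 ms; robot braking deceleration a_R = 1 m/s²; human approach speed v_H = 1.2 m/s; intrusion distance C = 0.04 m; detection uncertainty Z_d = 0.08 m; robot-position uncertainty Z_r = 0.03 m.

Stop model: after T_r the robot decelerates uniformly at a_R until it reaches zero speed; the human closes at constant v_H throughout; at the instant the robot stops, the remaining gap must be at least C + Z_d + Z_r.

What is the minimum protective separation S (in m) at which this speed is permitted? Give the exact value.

S_min = 18321/4000 m = 4.5803 m

stop time T_s = (39/20)/1 = 1.9500 s
robot in T_r: 1.9500·0.0600 = 0.1170 m
braking distance = 1.9500²/(2·1.0000) = 1.9013 m
human closes 1.2000·2.0100 = 2.4120 m
C+Z_d+Z_r = 0.0400+0.0800+0.0300 = 0.1500 m
S_min ≈ 0.1170+1.9013+2.4120+0.1500  ⇒  S_min = 18321/4000 m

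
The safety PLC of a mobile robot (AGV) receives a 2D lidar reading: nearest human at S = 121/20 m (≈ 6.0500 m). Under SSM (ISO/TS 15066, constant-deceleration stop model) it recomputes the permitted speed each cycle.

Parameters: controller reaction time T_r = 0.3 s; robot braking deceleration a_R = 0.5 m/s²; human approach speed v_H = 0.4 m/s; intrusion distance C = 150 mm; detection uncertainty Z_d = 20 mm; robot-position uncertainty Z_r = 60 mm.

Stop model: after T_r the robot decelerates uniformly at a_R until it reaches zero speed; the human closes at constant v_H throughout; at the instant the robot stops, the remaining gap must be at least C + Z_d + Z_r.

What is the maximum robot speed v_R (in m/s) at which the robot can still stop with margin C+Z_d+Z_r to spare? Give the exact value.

v_R_max = 19/10 m/s = 1.9000 m/s

quadratic (1)·v² + (11/10)·v + (-57/10) = 0
  disc = (11/10)² − 4·(1)·(-57/10) = 2401/100 ; √disc = 49/10
  v_R = (−(11/10) + 49/10) / (2·(1)) = 19/10 m/s
check:
stop time T_s = (19/10)/(1/2) = 3.8000 s
robot covers v_R·T_r = 1.9000·0.3000 = 0.5700 m before braking
robot under decel: 1.9000²/(2·0.5000) = 3.6100 m
human closes 0.4000·4.1000 = 1.6400 m
residual clearance needed = 0.1500+0.0200+0.0600 = 0.2300 m
sum ≈ 0.5700+3.6100+1.6400+0.2300 ≈ 6.0500 m = S ✓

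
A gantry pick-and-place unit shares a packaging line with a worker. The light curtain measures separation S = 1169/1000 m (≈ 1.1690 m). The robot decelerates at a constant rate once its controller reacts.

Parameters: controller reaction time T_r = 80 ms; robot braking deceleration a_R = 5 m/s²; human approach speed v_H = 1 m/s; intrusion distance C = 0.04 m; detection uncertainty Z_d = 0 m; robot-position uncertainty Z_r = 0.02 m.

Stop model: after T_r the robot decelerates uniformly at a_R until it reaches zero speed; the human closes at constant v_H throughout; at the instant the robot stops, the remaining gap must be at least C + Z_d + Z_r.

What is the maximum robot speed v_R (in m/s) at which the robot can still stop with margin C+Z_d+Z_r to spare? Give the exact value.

v_R_max = 21/10 m/s = 2.1000 m/s

at the boundary: (1/10)·v² + (7/25)·v + (-1029/1000) = 0
  disc = (7/25)² − 4·(1/10)·(-1029/1000) = 49/100 ; √disc = 7/10
  v_R = (−(7/25) + 7/10) / (2·(1/10)) = 21/10 m/s
check:
braking lasts T_s = (21/10)/5 = 0.4200 s
reaction-phase robot travel = 2.1000·0.0800 = 0.1680 m
braking distance = 2.1000²/(2·5.0000) = 0.4410 m
person approaches 1.0000·(0.0800+0.4200) = 0.5000 m
residual clearance needed = 0.0400+0.0000+0.0200 = 0.0600 m
sum ≈ 0.1680+0.4410+0.5000+0.0600 ≈ 1.1690 m = S ✓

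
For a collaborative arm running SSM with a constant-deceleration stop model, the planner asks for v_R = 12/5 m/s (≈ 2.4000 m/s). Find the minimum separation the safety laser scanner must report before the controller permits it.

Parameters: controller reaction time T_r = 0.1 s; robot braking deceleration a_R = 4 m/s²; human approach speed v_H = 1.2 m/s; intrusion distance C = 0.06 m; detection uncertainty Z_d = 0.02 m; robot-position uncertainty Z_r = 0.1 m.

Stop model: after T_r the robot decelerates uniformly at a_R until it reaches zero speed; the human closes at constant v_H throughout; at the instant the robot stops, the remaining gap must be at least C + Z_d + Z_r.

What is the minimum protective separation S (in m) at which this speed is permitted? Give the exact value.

S_min = 99/50 m = 1.9800 m

T_s = v_R/a_R = (12/5)/4 = 0.6000 s
robot covers v_R·T_r = 2.4000·0.1000 = 0.2400 m before braking
robot covers 2.4000·0.6000 − ½·4.0000·0.6000² = 0.7200 m while stopping
human closes 1.2000·0.7000 = 0.8400 m
C+Z_d+Z_r = 0.0600+0.0200+0.1000 = 0.1800 m
S_min ≈ 0.2400+0.7200+0.8400+0.1800  ⇒  S_min = 99/50 m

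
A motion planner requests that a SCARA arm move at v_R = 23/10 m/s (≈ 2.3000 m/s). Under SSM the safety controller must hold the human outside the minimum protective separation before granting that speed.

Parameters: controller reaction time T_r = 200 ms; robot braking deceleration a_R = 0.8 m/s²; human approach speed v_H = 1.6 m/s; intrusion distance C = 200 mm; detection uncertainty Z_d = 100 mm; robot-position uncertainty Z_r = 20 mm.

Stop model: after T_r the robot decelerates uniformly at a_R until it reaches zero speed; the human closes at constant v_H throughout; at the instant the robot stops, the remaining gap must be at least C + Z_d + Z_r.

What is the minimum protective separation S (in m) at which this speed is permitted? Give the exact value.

S_min = 1441/160 m = 9.0062 m

T_s = v_R/a_R = (23/10)/(4/5) = 2.8750 s
robot covers v_R·T_r = 2.3000·0.2000 = 0.4600 m before braking
robot under decel: 2.3000²/(2·0.8000) = 3.3062 m
person approaches 1.6000·(0.2000+2.8750) = 4.9200 m
residual clearance needed = 0.2000+0.1000+0.0200 = 0.3200 m
S_min ≈ 0.4600+3.3062+4.9200+0.3200  ⇒  S_min = 1441/160 m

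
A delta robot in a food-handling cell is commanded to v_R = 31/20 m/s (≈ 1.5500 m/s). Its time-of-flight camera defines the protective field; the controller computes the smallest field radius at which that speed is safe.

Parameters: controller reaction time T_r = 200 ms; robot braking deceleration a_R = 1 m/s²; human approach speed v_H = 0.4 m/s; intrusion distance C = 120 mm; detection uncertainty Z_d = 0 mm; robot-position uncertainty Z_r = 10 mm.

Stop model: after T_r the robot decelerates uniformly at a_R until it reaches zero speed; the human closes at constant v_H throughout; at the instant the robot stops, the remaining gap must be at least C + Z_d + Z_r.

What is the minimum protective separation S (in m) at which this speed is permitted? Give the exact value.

S_min = 1873/800 m = 2.3413 m

T_s = v_R/a_R = (31/20)/1 = 1.5500 s
reaction-phase robot travel = 1.5500·0.2000 = 0.3100 m
robot under decel: 1.5500²/(2·1.0000) = 1.2012 m
person approaches 0.4000·(0.2000+1.5500) = 0.7000 m
margins: 0.1200+0.0000+0.0100 = 0.1300 m
S_min ≈ 0.3100+1.2012+0.7000+0.1300  ⇒  S_min = 1873/800 m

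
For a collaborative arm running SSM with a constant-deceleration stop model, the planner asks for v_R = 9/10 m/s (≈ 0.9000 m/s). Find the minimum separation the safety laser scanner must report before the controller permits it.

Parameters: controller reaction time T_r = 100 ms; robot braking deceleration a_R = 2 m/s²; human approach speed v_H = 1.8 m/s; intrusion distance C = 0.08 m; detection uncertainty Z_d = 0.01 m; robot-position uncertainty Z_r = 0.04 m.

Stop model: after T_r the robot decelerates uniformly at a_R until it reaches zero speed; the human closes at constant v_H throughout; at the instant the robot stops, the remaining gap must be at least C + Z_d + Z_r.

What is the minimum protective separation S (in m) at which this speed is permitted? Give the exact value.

S_min = 113/80 m = 1.4125 m

T_s = v_R/a_R = (9/10)/2 = 0.4500 s
reaction-phase robot travel = 0.9000·0.1000 = 0.0900 m
robot under decel: 0.9000²/(2·2.0000) = 0.2025 m
human closes 1.8000·0.5500 = 0.9900 m
margins: 0.0800+0.0100+0.0400 = 0.1300 m
S_min ≈ 0.0900+0.2025+0.9900+0.1300  ⇒  S_min = 113/80 m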